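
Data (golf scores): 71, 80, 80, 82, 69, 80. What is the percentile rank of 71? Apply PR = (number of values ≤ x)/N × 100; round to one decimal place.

N = 6.
Strictly below 71: 1. Equal to 71: 1.
PR = 2/6 × 100 = 33.3

33.3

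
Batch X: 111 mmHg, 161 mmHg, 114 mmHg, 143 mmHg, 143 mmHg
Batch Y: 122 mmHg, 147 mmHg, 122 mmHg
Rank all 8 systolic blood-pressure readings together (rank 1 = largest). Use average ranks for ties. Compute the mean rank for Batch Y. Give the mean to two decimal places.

4.33

Sorted (descending): 161, 147, 143, 143, 122, 122, 114, 111
The 2 values of 143 occupy positions 3–4 → average rank (3+4)/2 = 3.5.
The 2 values of 122 occupy positions 5–6 → average rank (5+6)/2 = 5.5.
Batch Y values → pooled ranks: 122→5.5, 147→2, 122→5.5
Mean rank = (5.5 + 2 + 5.5) / 3 = 4.33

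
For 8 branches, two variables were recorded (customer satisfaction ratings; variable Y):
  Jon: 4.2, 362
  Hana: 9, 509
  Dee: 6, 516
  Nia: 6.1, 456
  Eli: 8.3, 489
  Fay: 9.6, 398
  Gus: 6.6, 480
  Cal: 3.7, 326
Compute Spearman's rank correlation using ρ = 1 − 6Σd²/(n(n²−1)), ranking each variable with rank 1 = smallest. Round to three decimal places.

0.405

Ranks of variable 1: 2, 7, 3, 4, 6, 8, 5, 1
Ranks of variable 2: 2, 7, 8, 4, 6, 3, 5, 1
d = r₁ − r₂: 0, 0, -5, 0, 0, 5, 0, 0
d²: 0, 0, 25, 0, 0, 25, 0, 0; Σd² = 50
ρ = 1 − 6·50/(8·63) = 1 − 300/504 = 0.405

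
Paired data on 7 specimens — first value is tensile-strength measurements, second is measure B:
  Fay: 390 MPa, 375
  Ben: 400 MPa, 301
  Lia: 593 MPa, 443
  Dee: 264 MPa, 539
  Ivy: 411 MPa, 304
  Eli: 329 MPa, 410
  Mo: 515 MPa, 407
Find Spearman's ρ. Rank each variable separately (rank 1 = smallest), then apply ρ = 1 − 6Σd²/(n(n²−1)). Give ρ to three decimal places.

Ranks of variable 1: 3, 4, 7, 1, 5, 2, 6
Ranks of variable 2: 3, 1, 6, 7, 2, 5, 4
d = r₁ − r₂: 0, 3, 1, -6, 3, -3, 2
d²: 0, 9, 1, 36, 9, 9, 4; Σd² = 68
ρ = 1 − 6·68/(7·48) = 1 − 408/336 = -0.214

-0.214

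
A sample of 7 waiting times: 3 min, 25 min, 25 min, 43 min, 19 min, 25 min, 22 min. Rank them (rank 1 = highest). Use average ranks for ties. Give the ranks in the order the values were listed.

7, 3, 3, 1, 6, 3, 5

Sorted (descending): 43, 25, 25, 25, 22, 19, 3
The 3 values of 25 occupy positions 2–4 → average rank 3.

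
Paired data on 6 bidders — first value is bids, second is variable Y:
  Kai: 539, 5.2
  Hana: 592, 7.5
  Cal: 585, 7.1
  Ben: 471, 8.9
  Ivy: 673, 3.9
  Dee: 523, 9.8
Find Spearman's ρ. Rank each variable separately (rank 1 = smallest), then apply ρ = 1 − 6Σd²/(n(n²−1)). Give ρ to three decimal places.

Ranks of variable 1: 3, 5, 4, 1, 6, 2
Ranks of variable 2: 2, 4, 3, 5, 1, 6
d = r₁ − r₂: 1, 1, 1, -4, 5, -4
d²: 1, 1, 1, 16, 25, 16; Σd² = 60
ρ = 1 − 6·60/(6·35) = 1 − 360/210 = -0.714

-0.714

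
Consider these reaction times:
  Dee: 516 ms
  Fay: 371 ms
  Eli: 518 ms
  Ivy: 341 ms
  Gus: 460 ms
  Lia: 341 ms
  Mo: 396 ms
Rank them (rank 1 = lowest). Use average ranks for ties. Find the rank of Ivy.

Sorted (ascending): 341, 341, 371, 396, 460, 516, 518
The 2 values of 341 occupy positions 1–2 → average rank (1+2)/2 = 1.5.
Ivy has value 341 ms → rank 1.5.

1.5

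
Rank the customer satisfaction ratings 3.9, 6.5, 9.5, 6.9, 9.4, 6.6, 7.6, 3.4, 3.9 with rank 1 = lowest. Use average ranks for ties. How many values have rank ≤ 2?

Sorted (ascending): 3.4, 3.9, 3.9, 6.5, 6.6, 6.9, 7.6, 9.4, 9.5
The 2 values of 3.9 occupy positions 2–3 → average rank (2+3)/2 = 2.5.
Ranks ≤ 2: {1} → 1 value.

1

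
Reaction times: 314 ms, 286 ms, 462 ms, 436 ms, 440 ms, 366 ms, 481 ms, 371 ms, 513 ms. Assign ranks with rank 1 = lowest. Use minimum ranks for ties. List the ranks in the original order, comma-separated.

Sorted (ascending): 286, 314, 366, 371, 436, 440, 462, 481, 513
No ties — each value takes its position as its rank.

2, 1, 7, 5, 6, 3, 8, 4, 9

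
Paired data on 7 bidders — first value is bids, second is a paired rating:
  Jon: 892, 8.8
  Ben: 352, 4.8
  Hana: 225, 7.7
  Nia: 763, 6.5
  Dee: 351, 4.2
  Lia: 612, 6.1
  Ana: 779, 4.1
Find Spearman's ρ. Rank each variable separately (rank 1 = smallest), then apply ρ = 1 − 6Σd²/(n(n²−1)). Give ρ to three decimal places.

0.107

Ranks of variable 1: 7, 3, 1, 5, 2, 4, 6
Ranks of variable 2: 7, 3, 6, 5, 2, 4, 1
d = r₁ − r₂: 0, 0, -5, 0, 0, 0, 5
d²: 0, 0, 25, 0, 0, 0, 25; Σd² = 50
ρ = 1 − 6·50/(7·48) = 1 − 300/336 = 0.107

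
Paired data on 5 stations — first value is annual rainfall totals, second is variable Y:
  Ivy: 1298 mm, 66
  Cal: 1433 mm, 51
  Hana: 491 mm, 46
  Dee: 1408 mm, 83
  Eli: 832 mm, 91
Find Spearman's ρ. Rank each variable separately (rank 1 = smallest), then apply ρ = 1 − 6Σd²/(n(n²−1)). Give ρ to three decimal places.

Ranks of variable 1: 3, 5, 1, 4, 2
Ranks of variable 2: 3, 2, 1, 4, 5
d = r₁ − r₂: 0, 3, 0, 0, -3
d²: 0, 9, 0, 0, 9; Σd² = 18
ρ = 1 − 6·18/(5·24) = 1 − 108/120 = 0.100

0.100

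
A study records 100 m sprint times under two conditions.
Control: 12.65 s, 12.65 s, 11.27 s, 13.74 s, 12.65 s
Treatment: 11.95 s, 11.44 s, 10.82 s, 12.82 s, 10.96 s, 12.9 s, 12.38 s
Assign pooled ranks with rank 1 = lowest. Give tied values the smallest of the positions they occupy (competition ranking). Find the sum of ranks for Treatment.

Sorted (ascending): 10.82, 10.96, 11.27, 11.44, 11.95, 12.38, 12.65, 12.65, 12.65, 12.82, 12.9, 13.74
The 3 values of 12.65 occupy positions 7–9 → each gets rank 7.
Treatment values → pooled ranks: 11.95→5, 11.44→4, 10.82→1, 12.82→10, 10.96→2, 12.9→11, 12.38→6
Rank sum = 5 + 4 + 1 + 10 + 2 + 11 + 6 = 39

39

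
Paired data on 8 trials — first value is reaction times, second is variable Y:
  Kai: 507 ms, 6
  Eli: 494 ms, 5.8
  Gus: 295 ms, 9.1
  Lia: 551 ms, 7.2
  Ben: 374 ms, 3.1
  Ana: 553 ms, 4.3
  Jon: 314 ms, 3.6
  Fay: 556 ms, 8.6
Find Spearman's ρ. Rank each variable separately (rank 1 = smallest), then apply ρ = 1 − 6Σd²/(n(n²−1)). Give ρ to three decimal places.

Ranks of variable 1: 5, 4, 1, 6, 3, 7, 2, 8
Ranks of variable 2: 5, 4, 8, 6, 1, 3, 2, 7
d = r₁ − r₂: 0, 0, -7, 0, 2, 4, 0, 1
d²: 0, 0, 49, 0, 4, 16, 0, 1; Σd² = 70
ρ = 1 − 6·70/(8·63) = 1 − 420/504 = 0.167

0.167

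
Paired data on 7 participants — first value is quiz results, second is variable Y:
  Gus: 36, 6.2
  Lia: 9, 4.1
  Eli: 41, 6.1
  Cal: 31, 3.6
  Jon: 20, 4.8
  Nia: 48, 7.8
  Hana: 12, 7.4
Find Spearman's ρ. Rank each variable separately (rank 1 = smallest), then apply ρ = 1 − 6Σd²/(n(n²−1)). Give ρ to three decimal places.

Ranks of variable 1: 5, 1, 6, 4, 3, 7, 2
Ranks of variable 2: 5, 2, 4, 1, 3, 7, 6
d = r₁ − r₂: 0, -1, 2, 3, 0, 0, -4
d²: 0, 1, 4, 9, 0, 0, 16; Σd² = 30
ρ = 1 − 6·30/(7·48) = 1 − 180/336 = 0.464

0.464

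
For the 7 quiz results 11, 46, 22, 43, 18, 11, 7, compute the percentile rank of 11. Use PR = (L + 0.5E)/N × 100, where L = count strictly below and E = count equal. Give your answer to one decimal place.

N = 7.
Strictly below 11: 1. Equal to 11: 2.
PR = (1 + 0.5·2)/7 × 100 = 28.6

28.6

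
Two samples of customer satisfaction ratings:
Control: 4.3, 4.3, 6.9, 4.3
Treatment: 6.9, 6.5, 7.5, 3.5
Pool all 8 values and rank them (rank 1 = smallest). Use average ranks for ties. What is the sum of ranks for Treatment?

Sorted (ascending): 3.5, 4.3, 4.3, 4.3, 6.5, 6.9, 6.9, 7.5
The 3 values of 4.3 occupy positions 2–4 → average rank 3.
The 2 values of 6.9 occupy positions 6–7 → average rank (6+7)/2 = 6.5.
Treatment values → pooled ranks: 6.9→6.5, 6.5→5, 7.5→8, 3.5→1
Rank sum = 6.5 + 5 + 8 + 1 = 20.5

20.5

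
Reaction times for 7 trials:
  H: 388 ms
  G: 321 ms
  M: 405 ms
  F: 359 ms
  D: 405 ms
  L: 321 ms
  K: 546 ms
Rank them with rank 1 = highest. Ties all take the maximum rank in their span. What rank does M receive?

Sorted (descending): 546, 405, 405, 388, 359, 321, 321
The 2 values of 405 occupy positions 2–3 → each gets rank 3.
The 2 values of 321 occupy positions 6–7 → each gets rank 7.
M has value 405 ms → rank 3.

3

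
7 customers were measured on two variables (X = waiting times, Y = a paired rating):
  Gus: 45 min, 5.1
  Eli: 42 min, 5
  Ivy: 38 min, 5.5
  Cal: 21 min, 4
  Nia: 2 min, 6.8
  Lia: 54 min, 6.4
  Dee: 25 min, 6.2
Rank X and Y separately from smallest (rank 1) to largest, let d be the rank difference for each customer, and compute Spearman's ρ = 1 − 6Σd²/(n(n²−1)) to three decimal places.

Ranks of variable 1: 6, 5, 4, 2, 1, 7, 3
Ranks of variable 2: 3, 2, 4, 1, 7, 6, 5
d = r₁ − r₂: 3, 3, 0, 1, -6, 1, -2
d²: 9, 9, 0, 1, 36, 1, 4; Σd² = 60
ρ = 1 − 6·60/(7·48) = 1 − 360/336 = -0.071

-0.071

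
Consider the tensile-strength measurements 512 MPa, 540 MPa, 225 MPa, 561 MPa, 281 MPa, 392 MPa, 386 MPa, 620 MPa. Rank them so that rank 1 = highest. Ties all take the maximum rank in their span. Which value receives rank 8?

225

Sorted (descending): 620, 561, 540, 512, 392, 386, 281, 225
No ties — each value takes its position as its rank.
Rank 8 → value 225.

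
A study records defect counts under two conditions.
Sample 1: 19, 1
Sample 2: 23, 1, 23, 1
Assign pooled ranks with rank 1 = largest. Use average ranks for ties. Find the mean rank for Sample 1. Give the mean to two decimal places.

4.00

Sorted (descending): 23, 23, 19, 1, 1, 1
The 2 values of 23 occupy positions 1–2 → average rank (1+2)/2 = 1.5.
The 3 values of 1 occupy positions 4–6 → average rank 5.
Sample 1 values → pooled ranks: 19→3, 1→5
Mean rank = (3 + 5) / 2 = 4.00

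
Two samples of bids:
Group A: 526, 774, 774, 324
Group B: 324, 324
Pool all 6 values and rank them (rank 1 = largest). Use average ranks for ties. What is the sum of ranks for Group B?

10

Sorted (descending): 774, 774, 526, 324, 324, 324
The 2 values of 774 occupy positions 1–2 → average rank (1+2)/2 = 1.5.
The 3 values of 324 occupy positions 4–6 → average rank 5.
Group B values → pooled ranks: 324→5, 324→5
Rank sum = 5 + 5 = 10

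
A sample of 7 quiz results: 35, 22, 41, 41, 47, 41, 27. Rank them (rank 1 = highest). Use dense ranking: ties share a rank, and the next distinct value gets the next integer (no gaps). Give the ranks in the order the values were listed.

3, 5, 2, 2, 1, 2, 4

Sorted (descending): 47, 41, 41, 41, 35, 27, 22
The 3 values of 41 share dense rank 2.
Remaining distinct values take the next consecutive integers.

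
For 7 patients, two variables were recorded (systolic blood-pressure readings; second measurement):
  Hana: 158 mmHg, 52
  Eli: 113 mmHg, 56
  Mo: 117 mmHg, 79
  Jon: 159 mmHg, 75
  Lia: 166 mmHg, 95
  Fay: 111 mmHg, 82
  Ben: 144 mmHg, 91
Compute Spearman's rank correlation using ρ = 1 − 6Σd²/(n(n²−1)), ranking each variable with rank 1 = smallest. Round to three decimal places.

Ranks of variable 1: 5, 2, 3, 6, 7, 1, 4
Ranks of variable 2: 1, 2, 4, 3, 7, 5, 6
d = r₁ − r₂: 4, 0, -1, 3, 0, -4, -2
d²: 16, 0, 1, 9, 0, 16, 4; Σd² = 46
ρ = 1 − 6·46/(7·48) = 1 − 276/336 = 0.179

0.179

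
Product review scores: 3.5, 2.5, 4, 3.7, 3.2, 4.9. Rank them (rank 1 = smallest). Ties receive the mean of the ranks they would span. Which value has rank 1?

2.5

Sorted (ascending): 2.5, 3.2, 3.5, 3.7, 4, 4.9
No ties — each value takes its position as its rank.
Rank 1 → value 2.5.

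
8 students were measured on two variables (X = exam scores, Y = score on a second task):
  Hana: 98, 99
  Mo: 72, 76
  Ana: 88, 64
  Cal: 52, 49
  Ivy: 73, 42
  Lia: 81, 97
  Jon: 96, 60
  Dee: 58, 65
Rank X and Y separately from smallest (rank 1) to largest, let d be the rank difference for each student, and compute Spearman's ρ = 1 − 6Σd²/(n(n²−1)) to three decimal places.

Ranks of variable 1: 8, 3, 6, 1, 4, 5, 7, 2
Ranks of variable 2: 8, 6, 4, 2, 1, 7, 3, 5
d = r₁ − r₂: 0, -3, 2, -1, 3, -2, 4, -3
d²: 0, 9, 4, 1, 9, 4, 16, 9; Σd² = 52
ρ = 1 − 6·52/(8·63) = 1 − 312/504 = 0.381

0.381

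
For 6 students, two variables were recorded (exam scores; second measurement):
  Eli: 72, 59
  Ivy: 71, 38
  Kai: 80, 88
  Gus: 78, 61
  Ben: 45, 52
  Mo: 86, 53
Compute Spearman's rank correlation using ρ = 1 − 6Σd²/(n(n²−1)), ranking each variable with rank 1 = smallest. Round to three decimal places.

0.600

Ranks of variable 1: 3, 2, 5, 4, 1, 6
Ranks of variable 2: 4, 1, 6, 5, 2, 3
d = r₁ − r₂: -1, 1, -1, -1, -1, 3
d²: 1, 1, 1, 1, 1, 9; Σd² = 14
ρ = 1 − 6·14/(6·35) = 1 − 84/210 = 0.600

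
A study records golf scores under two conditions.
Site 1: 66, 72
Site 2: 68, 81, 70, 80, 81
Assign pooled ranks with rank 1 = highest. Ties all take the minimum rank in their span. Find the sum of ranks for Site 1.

11

Sorted (descending): 81, 81, 80, 72, 70, 68, 66
The 2 values of 81 occupy positions 1–2 → each gets rank 1.
Site 1 values → pooled ranks: 66→7, 72→4
Rank sum = 7 + 4 = 11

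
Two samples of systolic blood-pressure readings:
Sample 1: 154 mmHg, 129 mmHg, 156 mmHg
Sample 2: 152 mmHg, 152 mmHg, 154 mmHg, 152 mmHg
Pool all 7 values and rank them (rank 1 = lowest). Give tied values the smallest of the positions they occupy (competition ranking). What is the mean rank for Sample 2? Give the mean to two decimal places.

Sorted (ascending): 129, 152, 152, 152, 154, 154, 156
The 3 values of 152 occupy positions 2–4 → each gets rank 2.
The 2 values of 154 occupy positions 5–6 → each gets rank 5.
Sample 2 values → pooled ranks: 152→2, 152→2, 154→5, 152→2
Mean rank = (2 + 2 + 5 + 2) / 4 = 2.75

2.75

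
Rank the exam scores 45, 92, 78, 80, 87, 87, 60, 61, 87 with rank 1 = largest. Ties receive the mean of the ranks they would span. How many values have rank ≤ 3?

4

Sorted (descending): 92, 87, 87, 87, 80, 78, 61, 60, 45
The 3 values of 87 occupy positions 2–4 → average rank 3.
Ranks ≤ 3: {1, 3, 3, 3} → 4 values.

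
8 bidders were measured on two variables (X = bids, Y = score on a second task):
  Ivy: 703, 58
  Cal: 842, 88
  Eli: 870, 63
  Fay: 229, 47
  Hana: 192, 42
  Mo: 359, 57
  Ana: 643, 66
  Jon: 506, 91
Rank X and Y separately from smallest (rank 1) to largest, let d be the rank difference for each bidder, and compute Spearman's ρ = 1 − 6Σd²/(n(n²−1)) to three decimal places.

0.643

Ranks of variable 1: 6, 7, 8, 2, 1, 3, 5, 4
Ranks of variable 2: 4, 7, 5, 2, 1, 3, 6, 8
d = r₁ − r₂: 2, 0, 3, 0, 0, 0, -1, -4
d²: 4, 0, 9, 0, 0, 0, 1, 16; Σd² = 30
ρ = 1 − 6·30/(8·63) = 1 − 180/504 = 0.643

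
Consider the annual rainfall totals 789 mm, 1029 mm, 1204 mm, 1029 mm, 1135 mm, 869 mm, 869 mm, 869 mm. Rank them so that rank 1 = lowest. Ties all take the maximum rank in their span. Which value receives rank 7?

1135

Sorted (ascending): 789, 869, 869, 869, 1029, 1029, 1135, 1204
The 3 values of 869 occupy positions 2–4 → each gets rank 4.
The 2 values of 1029 occupy positions 5–6 → each gets rank 6.
Rank 7 → value 1135.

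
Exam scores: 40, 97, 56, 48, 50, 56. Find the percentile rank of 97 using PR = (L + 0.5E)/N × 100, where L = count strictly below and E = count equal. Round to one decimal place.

91.7

N = 6.
Strictly below 97: 5. Equal to 97: 1.
PR = (5 + 0.5·1)/6 × 100 = 91.7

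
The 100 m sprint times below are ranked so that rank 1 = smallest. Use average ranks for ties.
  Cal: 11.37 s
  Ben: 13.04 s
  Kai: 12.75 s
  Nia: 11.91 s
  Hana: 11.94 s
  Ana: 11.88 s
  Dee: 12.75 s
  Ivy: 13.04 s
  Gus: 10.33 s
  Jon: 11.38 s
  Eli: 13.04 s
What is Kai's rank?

Sorted (ascending): 10.33, 11.37, 11.38, 11.88, 11.91, 11.94, 12.75, 12.75, 13.04, 13.04, 13.04
The 2 values of 12.75 occupy positions 7–8 → average rank (7+8)/2 = 7.5.
The 3 values of 13.04 occupy positions 9–11 → average rank 10.
Kai has value 12.75 s → rank 7.5.

7.5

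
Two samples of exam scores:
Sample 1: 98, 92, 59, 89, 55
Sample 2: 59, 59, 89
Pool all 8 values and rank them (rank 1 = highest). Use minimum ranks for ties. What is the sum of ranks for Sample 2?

Sorted (descending): 98, 92, 89, 89, 59, 59, 59, 55
The 2 values of 89 occupy positions 3–4 → each gets rank 3.
The 3 values of 59 occupy positions 5–7 → each gets rank 5.
Sample 2 values → pooled ranks: 59→5, 59→5, 89→3
Rank sum = 5 + 5 + 3 = 13

13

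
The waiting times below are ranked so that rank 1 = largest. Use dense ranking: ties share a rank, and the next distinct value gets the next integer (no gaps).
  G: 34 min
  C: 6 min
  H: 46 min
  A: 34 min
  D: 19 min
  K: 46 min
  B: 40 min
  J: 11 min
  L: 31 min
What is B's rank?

2

Sorted (descending): 46, 46, 40, 34, 34, 31, 19, 11, 6
The 2 values of 46 share dense rank 1.
The 2 values of 34 share dense rank 3.
Remaining distinct values take the next consecutive integers.
B has value 40 min → rank 2.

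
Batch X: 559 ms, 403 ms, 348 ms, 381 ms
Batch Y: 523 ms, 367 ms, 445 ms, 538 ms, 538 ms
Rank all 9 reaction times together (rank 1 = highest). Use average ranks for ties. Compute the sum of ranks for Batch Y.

Sorted (descending): 559, 538, 538, 523, 445, 403, 381, 367, 348
The 2 values of 538 occupy positions 2–3 → average rank (2+3)/2 = 2.5.
Batch Y values → pooled ranks: 523→4, 367→8, 445→5, 538→2.5, 538→2.5
Rank sum = 4 + 8 + 5 + 2.5 + 2.5 = 22

22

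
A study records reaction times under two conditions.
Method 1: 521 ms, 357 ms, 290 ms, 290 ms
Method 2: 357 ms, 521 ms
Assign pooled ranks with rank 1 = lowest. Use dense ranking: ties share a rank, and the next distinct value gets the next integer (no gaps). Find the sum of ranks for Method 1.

Sorted (ascending): 290, 290, 357, 357, 521, 521
The 2 values of 290 share dense rank 1.
The 2 values of 357 share dense rank 2.
The 2 values of 521 share dense rank 3.
Method 1 values → pooled ranks: 521→3, 357→2, 290→1, 290→1
Rank sum = 3 + 2 + 1 + 1 = 7

7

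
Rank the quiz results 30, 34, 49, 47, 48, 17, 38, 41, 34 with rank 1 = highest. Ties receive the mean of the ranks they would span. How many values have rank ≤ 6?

Sorted (descending): 49, 48, 47, 41, 38, 34, 34, 30, 17
The 2 values of 34 occupy positions 6–7 → average rank (6+7)/2 = 6.5.
Ranks ≤ 6: {1, 2, 3, 4, 5} → 5 values.

5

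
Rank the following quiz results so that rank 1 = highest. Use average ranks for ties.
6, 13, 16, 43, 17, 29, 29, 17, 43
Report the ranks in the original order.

Sorted (descending): 43, 43, 29, 29, 17, 17, 16, 13, 6
The 2 values of 43 occupy positions 1–2 → average rank (1+2)/2 = 1.5.
The 2 values of 29 occupy positions 3–4 → average rank (3+4)/2 = 3.5.
The 2 values of 17 occupy positions 5–6 → average rank (5+6)/2 = 5.5.

9, 8, 7, 1.5, 5.5, 3.5, 3.5, 5.5, 1.5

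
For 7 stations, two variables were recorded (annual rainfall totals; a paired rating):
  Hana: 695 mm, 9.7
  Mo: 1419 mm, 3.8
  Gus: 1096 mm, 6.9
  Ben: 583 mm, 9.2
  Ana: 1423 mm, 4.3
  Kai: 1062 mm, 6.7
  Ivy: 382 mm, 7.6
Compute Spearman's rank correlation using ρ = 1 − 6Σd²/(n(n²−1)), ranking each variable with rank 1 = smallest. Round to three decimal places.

-0.786

Ranks of variable 1: 3, 6, 5, 2, 7, 4, 1
Ranks of variable 2: 7, 1, 4, 6, 2, 3, 5
d = r₁ − r₂: -4, 5, 1, -4, 5, 1, -4
d²: 16, 25, 1, 16, 25, 1, 16; Σd² = 100
ρ = 1 − 6·100/(7·48) = 1 − 600/336 = -0.786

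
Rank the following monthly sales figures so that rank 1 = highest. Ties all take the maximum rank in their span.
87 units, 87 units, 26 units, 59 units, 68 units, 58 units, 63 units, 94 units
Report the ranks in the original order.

3, 3, 8, 6, 4, 7, 5, 1

Sorted (descending): 94, 87, 87, 68, 63, 59, 58, 26
The 2 values of 87 occupy positions 2–3 → each gets rank 3.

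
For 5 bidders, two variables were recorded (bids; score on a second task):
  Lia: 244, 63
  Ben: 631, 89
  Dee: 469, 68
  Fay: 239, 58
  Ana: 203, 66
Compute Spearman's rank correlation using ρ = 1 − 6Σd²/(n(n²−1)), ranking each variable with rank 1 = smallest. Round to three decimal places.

0.700

Ranks of variable 1: 3, 5, 4, 2, 1
Ranks of variable 2: 2, 5, 4, 1, 3
d = r₁ − r₂: 1, 0, 0, 1, -2
d²: 1, 0, 0, 1, 4; Σd² = 6
ρ = 1 − 6·6/(5·24) = 1 − 36/120 = 0.700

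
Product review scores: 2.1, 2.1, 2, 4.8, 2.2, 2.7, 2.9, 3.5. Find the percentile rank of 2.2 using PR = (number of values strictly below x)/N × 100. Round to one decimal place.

N = 8.
Strictly below 2.2: 3. Equal to 2.2: 1.
PR = 3/8 × 100 = 37.5

37.5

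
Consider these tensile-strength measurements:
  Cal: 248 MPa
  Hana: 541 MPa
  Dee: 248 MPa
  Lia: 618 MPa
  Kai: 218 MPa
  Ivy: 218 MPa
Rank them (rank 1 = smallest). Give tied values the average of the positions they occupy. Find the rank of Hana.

Sorted (ascending): 218, 218, 248, 248, 541, 618
The 2 values of 218 occupy positions 1–2 → average rank (1+2)/2 = 1.5.
The 2 values of 248 occupy positions 3–4 → average rank (3+4)/2 = 3.5.
Hana has value 541 MPa → rank 5.

5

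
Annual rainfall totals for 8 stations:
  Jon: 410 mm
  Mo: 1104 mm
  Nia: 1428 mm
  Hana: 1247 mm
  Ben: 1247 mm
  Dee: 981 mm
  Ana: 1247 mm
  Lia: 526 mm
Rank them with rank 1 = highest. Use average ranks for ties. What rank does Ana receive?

Sorted (descending): 1428, 1247, 1247, 1247, 1104, 981, 526, 410
The 3 values of 1247 occupy positions 2–4 → average rank 3.
Ana has value 1247 mm → rank 3.

3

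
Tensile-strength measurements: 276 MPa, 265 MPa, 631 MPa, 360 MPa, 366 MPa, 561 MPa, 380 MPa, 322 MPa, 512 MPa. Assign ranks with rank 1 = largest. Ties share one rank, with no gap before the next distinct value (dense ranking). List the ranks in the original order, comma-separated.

Sorted (descending): 631, 561, 512, 380, 366, 360, 322, 276, 265
No ties — each value takes its position as its rank.

8, 9, 1, 6, 5, 2, 4, 7, 3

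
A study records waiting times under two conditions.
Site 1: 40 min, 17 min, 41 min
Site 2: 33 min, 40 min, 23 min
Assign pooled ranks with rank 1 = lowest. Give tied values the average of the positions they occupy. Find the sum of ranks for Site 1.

Sorted (ascending): 17, 23, 33, 40, 40, 41
The 2 values of 40 occupy positions 4–5 → average rank (4+5)/2 = 4.5.
Site 1 values → pooled ranks: 40→4.5, 17→1, 41→6
Rank sum = 4.5 + 1 + 6 = 11.5

11.5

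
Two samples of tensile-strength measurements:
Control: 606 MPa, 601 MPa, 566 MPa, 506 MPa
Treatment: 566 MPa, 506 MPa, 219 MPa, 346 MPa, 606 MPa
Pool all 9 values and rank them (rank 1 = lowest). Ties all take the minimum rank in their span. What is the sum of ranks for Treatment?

19

Sorted (ascending): 219, 346, 506, 506, 566, 566, 601, 606, 606
The 2 values of 506 occupy positions 3–4 → each gets rank 3.
The 2 values of 566 occupy positions 5–6 → each gets rank 5.
The 2 values of 606 occupy positions 8–9 → each gets rank 8.
Treatment values → pooled ranks: 566→5, 506→3, 219→1, 346→2, 606→8
Rank sum = 5 + 3 + 1 + 2 + 8 = 19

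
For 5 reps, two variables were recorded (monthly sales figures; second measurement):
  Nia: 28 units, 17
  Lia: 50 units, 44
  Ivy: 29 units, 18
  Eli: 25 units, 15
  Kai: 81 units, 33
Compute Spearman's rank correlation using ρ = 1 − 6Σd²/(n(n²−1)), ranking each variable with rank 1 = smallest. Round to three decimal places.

0.900

Ranks of variable 1: 2, 4, 3, 1, 5
Ranks of variable 2: 2, 5, 3, 1, 4
d = r₁ − r₂: 0, -1, 0, 0, 1
d²: 0, 1, 0, 0, 1; Σd² = 2
ρ = 1 − 6·2/(5·24) = 1 − 12/120 = 0.900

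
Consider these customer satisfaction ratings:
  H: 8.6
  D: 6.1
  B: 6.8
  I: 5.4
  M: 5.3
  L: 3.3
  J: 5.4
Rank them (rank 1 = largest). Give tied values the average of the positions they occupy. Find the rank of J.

4.5

Sorted (descending): 8.6, 6.8, 6.1, 5.4, 5.4, 5.3, 3.3
The 2 values of 5.4 occupy positions 4–5 → average rank (4+5)/2 = 4.5.
J has value 5.4 → rank 4.5.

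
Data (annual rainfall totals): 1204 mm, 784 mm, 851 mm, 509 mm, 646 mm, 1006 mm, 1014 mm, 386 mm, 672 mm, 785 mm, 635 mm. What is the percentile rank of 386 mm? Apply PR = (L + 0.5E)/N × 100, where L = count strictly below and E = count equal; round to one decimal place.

N = 11.
Strictly below 386: 0. Equal to 386: 1.
PR = (0 + 0.5·1)/11 × 100 = 4.5

4.5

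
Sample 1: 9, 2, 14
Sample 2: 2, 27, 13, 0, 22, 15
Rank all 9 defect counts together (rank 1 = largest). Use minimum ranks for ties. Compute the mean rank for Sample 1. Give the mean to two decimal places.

5.67

Sorted (descending): 27, 22, 15, 14, 13, 9, 2, 2, 0
The 2 values of 2 occupy positions 7–8 → each gets rank 7.
Sample 1 values → pooled ranks: 9→6, 2→7, 14→4
Mean rank = (6 + 7 + 4) / 3 = 5.67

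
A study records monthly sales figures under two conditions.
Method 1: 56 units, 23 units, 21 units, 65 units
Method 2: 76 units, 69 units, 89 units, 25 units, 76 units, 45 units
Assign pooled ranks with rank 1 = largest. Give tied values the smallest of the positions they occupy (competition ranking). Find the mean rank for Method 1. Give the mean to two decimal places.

7.50

Sorted (descending): 89, 76, 76, 69, 65, 56, 45, 25, 23, 21
The 2 values of 76 occupy positions 2–3 → each gets rank 2.
Method 1 values → pooled ranks: 56→6, 23→9, 21→10, 65→5
Mean rank = (6 + 9 + 10 + 5) / 4 = 7.50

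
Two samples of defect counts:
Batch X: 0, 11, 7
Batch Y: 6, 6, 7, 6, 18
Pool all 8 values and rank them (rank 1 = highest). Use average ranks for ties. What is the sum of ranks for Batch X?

Sorted (descending): 18, 11, 7, 7, 6, 6, 6, 0
The 2 values of 7 occupy positions 3–4 → average rank (3+4)/2 = 3.5.
The 3 values of 6 occupy positions 5–7 → average rank 6.
Batch X values → pooled ranks: 0→8, 11→2, 7→3.5
Rank sum = 8 + 2 + 3.5 = 13.5

13.5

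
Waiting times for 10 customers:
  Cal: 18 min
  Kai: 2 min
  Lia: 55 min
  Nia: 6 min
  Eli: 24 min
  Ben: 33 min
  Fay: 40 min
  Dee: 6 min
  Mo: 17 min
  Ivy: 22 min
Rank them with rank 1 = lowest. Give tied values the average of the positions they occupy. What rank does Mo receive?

Sorted (ascending): 2, 6, 6, 17, 18, 22, 24, 33, 40, 55
The 2 values of 6 occupy positions 2–3 → average rank (2+3)/2 = 2.5.
Mo has value 17 min → rank 4.

4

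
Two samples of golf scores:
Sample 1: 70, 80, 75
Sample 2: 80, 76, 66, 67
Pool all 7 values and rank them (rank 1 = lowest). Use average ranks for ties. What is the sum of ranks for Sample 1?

13.5

Sorted (ascending): 66, 67, 70, 75, 76, 80, 80
The 2 values of 80 occupy positions 6–7 → average rank (6+7)/2 = 6.5.
Sample 1 values → pooled ranks: 70→3, 80→6.5, 75→4
Rank sum = 3 + 6.5 + 4 = 13.5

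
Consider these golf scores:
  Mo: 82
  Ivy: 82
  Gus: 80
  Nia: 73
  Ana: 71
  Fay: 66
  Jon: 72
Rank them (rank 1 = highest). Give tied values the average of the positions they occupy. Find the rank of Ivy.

Sorted (descending): 82, 82, 80, 73, 72, 71, 66
The 2 values of 82 occupy positions 1–2 → average rank (1+2)/2 = 1.5.
Ivy has value 82 → rank 1.5.

1.5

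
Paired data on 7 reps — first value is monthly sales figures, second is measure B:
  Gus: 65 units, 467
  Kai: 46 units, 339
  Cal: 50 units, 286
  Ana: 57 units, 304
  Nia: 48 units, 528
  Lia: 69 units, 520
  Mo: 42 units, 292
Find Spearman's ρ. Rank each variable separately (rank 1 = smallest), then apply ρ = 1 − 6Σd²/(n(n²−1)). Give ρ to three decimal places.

0.357

Ranks of variable 1: 6, 2, 4, 5, 3, 7, 1
Ranks of variable 2: 5, 4, 1, 3, 7, 6, 2
d = r₁ − r₂: 1, -2, 3, 2, -4, 1, -1
d²: 1, 4, 9, 4, 16, 1, 1; Σd² = 36
ρ = 1 − 6·36/(7·48) = 1 − 216/336 = 0.357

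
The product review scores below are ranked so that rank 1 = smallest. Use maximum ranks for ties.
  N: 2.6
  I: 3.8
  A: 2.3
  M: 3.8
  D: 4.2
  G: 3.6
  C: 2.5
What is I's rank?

6

Sorted (ascending): 2.3, 2.5, 2.6, 3.6, 3.8, 3.8, 4.2
The 2 values of 3.8 occupy positions 5–6 → each gets rank 6.
I has value 3.8 → rank 6.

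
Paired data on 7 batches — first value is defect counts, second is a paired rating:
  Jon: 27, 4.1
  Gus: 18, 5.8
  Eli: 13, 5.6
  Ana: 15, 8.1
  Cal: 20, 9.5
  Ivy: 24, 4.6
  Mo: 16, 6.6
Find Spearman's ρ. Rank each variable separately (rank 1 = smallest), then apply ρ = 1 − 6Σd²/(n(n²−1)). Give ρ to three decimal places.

Ranks of variable 1: 7, 4, 1, 2, 5, 6, 3
Ranks of variable 2: 1, 4, 3, 6, 7, 2, 5
d = r₁ − r₂: 6, 0, -2, -4, -2, 4, -2
d²: 36, 0, 4, 16, 4, 16, 4; Σd² = 80
ρ = 1 − 6·80/(7·48) = 1 − 480/336 = -0.429

-0.429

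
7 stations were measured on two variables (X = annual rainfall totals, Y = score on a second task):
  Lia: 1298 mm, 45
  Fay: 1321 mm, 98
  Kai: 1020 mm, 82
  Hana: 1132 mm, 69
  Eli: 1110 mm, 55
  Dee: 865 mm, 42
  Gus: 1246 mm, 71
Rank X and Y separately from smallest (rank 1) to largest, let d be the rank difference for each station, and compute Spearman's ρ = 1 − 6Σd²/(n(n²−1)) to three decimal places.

Ranks of variable 1: 6, 7, 2, 4, 3, 1, 5
Ranks of variable 2: 2, 7, 6, 4, 3, 1, 5
d = r₁ − r₂: 4, 0, -4, 0, 0, 0, 0
d²: 16, 0, 16, 0, 0, 0, 0; Σd² = 32
ρ = 1 − 6·32/(7·48) = 1 − 192/336 = 0.429

0.429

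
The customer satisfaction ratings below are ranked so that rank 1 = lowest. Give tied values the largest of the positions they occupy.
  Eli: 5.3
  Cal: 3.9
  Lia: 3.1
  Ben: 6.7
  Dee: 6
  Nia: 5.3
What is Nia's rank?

4

Sorted (ascending): 3.1, 3.9, 5.3, 5.3, 6, 6.7
The 2 values of 5.3 occupy positions 3–4 → each gets rank 4.
Nia has value 5.3 → rank 4.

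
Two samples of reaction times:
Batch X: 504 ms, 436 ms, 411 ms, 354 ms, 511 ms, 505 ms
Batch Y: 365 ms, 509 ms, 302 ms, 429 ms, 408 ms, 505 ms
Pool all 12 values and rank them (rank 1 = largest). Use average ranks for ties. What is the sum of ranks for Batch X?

Sorted (descending): 511, 509, 505, 505, 504, 436, 429, 411, 408, 365, 354, 302
The 2 values of 505 occupy positions 3–4 → average rank (3+4)/2 = 3.5.
Batch X values → pooled ranks: 504→5, 436→6, 411→8, 354→11, 511→1, 505→3.5
Rank sum = 5 + 6 + 8 + 11 + 1 + 3.5 = 34.5

34.5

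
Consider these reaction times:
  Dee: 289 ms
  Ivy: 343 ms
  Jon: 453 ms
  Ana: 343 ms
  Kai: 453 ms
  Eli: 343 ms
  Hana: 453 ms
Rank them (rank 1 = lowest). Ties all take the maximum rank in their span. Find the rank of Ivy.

4

Sorted (ascending): 289, 343, 343, 343, 453, 453, 453
The 3 values of 343 occupy positions 2–4 → each gets rank 4.
The 3 values of 453 occupy positions 5–7 → each gets rank 7.
Ivy has value 343 ms → rank 4.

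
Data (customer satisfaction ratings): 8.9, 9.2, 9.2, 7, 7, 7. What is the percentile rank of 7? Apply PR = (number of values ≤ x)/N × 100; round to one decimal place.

N = 6.
Strictly below 7: 0. Equal to 7: 3.
PR = 3/6 × 100 = 50.0

50.0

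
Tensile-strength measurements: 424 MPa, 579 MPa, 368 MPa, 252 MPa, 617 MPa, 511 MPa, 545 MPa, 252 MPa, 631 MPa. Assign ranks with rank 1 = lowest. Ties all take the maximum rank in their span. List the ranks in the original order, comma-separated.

Sorted (ascending): 252, 252, 368, 424, 511, 545, 579, 617, 631
The 2 values of 252 occupy positions 1–2 → each gets rank 2.

4, 7, 3, 2, 8, 5, 6, 2, 9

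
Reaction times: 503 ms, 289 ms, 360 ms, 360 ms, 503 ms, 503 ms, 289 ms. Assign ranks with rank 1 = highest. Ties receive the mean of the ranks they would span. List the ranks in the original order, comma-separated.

2, 6.5, 4.5, 4.5, 2, 2, 6.5

Sorted (descending): 503, 503, 503, 360, 360, 289, 289
The 3 values of 503 occupy positions 1–3 → average rank 2.
The 2 values of 360 occupy positions 4–5 → average rank (4+5)/2 = 4.5.
The 2 values of 289 occupy positions 6–7 → average rank (6+7)/2 = 6.5.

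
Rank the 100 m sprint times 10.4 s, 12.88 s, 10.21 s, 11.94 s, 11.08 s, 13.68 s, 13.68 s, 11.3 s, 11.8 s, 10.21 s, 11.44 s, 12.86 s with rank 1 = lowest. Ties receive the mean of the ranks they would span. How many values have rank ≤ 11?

Sorted (ascending): 10.21, 10.21, 10.4, 11.08, 11.3, 11.44, 11.8, 11.94, 12.86, 12.88, 13.68, 13.68
The 2 values of 10.21 occupy positions 1–2 → average rank (1+2)/2 = 1.5.
The 2 values of 13.68 occupy positions 11–12 → average rank (11+12)/2 = 11.5.
Ranks ≤ 11: {1.5, 1.5, 3, 4, 5, 6, 7, 8, 9, 10} → 10 values.

10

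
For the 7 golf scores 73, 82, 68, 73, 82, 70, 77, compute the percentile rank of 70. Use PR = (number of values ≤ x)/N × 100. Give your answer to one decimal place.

N = 7.
Strictly below 70: 1. Equal to 70: 1.
PR = 2/7 × 100 = 28.6

28.6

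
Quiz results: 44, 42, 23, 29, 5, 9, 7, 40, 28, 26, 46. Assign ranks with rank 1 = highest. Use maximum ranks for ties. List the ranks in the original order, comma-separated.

Sorted (descending): 46, 44, 42, 40, 29, 28, 26, 23, 9, 7, 5
No ties — each value takes its position as its rank.

2, 3, 8, 5, 11, 9, 10, 4, 6, 7, 1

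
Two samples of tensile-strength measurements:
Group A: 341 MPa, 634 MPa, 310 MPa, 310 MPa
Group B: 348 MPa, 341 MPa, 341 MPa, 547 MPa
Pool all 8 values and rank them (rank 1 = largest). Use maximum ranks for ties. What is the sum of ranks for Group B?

Sorted (descending): 634, 547, 348, 341, 341, 341, 310, 310
The 3 values of 341 occupy positions 4–6 → each gets rank 6.
The 2 values of 310 occupy positions 7–8 → each gets rank 8.
Group B values → pooled ranks: 348→3, 341→6, 341→6, 547→2
Rank sum = 3 + 6 + 6 + 2 = 17

17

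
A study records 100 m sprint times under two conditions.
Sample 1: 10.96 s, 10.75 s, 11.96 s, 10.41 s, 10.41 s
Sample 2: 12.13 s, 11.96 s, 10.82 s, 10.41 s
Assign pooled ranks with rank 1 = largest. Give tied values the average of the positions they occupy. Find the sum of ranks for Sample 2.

Sorted (descending): 12.13, 11.96, 11.96, 10.96, 10.82, 10.75, 10.41, 10.41, 10.41
The 2 values of 11.96 occupy positions 2–3 → average rank (2+3)/2 = 2.5.
The 3 values of 10.41 occupy positions 7–9 → average rank 8.
Sample 2 values → pooled ranks: 12.13→1, 11.96→2.5, 10.82→5, 10.41→8
Rank sum = 1 + 2.5 + 5 + 8 = 16.5

16.5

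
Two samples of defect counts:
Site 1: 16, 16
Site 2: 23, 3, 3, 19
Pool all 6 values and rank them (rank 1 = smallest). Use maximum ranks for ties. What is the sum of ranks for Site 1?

8

Sorted (ascending): 3, 3, 16, 16, 19, 23
The 2 values of 3 occupy positions 1–2 → each gets rank 2.
The 2 values of 16 occupy positions 3–4 → each gets rank 4.
Site 1 values → pooled ranks: 16→4, 16→4
Rank sum = 4 + 4 = 8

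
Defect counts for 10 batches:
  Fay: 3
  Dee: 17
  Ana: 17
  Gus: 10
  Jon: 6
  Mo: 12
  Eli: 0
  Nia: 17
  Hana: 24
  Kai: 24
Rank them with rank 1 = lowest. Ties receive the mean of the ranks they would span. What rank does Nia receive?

Sorted (ascending): 0, 3, 6, 10, 12, 17, 17, 17, 24, 24
The 3 values of 17 occupy positions 6–8 → average rank 7.
The 2 values of 24 occupy positions 9–10 → average rank (9+10)/2 = 9.5.
Nia has value 17 → rank 7.

7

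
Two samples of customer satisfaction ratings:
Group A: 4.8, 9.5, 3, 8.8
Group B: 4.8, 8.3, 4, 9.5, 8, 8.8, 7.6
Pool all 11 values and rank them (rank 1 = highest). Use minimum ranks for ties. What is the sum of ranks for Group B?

Sorted (descending): 9.5, 9.5, 8.8, 8.8, 8.3, 8, 7.6, 4.8, 4.8, 4, 3
The 2 values of 9.5 occupy positions 1–2 → each gets rank 1.
The 2 values of 8.8 occupy positions 3–4 → each gets rank 3.
The 2 values of 4.8 occupy positions 8–9 → each gets rank 8.
Group B values → pooled ranks: 4.8→8, 8.3→5, 4→10, 9.5→1, 8→6, 8.8→3, 7.6→7
Rank sum = 8 + 5 + 10 + 1 + 6 + 3 + 7 = 40

40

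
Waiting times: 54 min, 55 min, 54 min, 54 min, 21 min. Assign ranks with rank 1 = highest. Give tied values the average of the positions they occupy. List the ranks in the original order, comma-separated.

Sorted (descending): 55, 54, 54, 54, 21
The 3 values of 54 occupy positions 2–4 → average rank 3.

3, 1, 3, 3, 5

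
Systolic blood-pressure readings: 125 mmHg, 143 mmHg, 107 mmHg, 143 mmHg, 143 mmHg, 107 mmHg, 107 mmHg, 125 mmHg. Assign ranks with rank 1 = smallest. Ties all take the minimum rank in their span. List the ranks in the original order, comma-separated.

4, 6, 1, 6, 6, 1, 1, 4

Sorted (ascending): 107, 107, 107, 125, 125, 143, 143, 143
The 3 values of 107 occupy positions 1–3 → each gets rank 1.
The 2 values of 125 occupy positions 4–5 → each gets rank 4.
The 3 values of 143 occupy positions 6–8 → each gets rank 6.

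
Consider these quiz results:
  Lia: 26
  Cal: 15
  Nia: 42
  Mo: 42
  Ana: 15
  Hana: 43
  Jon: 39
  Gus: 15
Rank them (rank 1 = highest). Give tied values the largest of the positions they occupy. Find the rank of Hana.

Sorted (descending): 43, 42, 42, 39, 26, 15, 15, 15
The 2 values of 42 occupy positions 2–3 → each gets rank 3.
The 3 values of 15 occupy positions 6–8 → each gets rank 8.
Hana has value 43 → rank 1.

1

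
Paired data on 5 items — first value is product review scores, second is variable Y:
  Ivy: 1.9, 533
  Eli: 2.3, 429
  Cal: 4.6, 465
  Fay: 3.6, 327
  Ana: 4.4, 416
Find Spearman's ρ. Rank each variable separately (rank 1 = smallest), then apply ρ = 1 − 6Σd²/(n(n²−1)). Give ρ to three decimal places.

-0.300

Ranks of variable 1: 1, 2, 5, 3, 4
Ranks of variable 2: 5, 3, 4, 1, 2
d = r₁ − r₂: -4, -1, 1, 2, 2
d²: 16, 1, 1, 4, 4; Σd² = 26
ρ = 1 − 6·26/(5·24) = 1 − 156/120 = -0.300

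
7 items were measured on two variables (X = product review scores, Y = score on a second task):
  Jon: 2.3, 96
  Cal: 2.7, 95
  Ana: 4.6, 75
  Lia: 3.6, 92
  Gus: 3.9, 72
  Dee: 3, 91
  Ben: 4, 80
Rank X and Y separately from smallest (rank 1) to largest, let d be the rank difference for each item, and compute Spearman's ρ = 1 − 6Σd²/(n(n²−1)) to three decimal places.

Ranks of variable 1: 1, 2, 7, 4, 5, 3, 6
Ranks of variable 2: 7, 6, 2, 5, 1, 4, 3
d = r₁ − r₂: -6, -4, 5, -1, 4, -1, 3
d²: 36, 16, 25, 1, 16, 1, 9; Σd² = 104
ρ = 1 − 6·104/(7·48) = 1 − 624/336 = -0.857

-0.857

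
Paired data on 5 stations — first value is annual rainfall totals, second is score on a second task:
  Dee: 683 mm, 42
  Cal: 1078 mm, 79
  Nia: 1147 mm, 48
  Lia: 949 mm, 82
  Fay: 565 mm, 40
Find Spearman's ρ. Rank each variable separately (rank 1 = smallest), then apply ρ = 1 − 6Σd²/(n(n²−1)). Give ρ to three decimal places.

0.600

Ranks of variable 1: 2, 4, 5, 3, 1
Ranks of variable 2: 2, 4, 3, 5, 1
d = r₁ − r₂: 0, 0, 2, -2, 0
d²: 0, 0, 4, 4, 0; Σd² = 8
ρ = 1 − 6·8/(5·24) = 1 − 48/120 = 0.600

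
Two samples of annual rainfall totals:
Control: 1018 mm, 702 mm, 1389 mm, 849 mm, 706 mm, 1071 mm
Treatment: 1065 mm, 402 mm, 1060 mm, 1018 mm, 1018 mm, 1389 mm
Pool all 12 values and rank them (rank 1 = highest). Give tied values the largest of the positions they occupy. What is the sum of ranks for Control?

43

Sorted (descending): 1389, 1389, 1071, 1065, 1060, 1018, 1018, 1018, 849, 706, 702, 402
The 2 values of 1389 occupy positions 1–2 → each gets rank 2.
The 3 values of 1018 occupy positions 6–8 → each gets rank 8.
Control values → pooled ranks: 1018→8, 702→11, 1389→2, 849→9, 706→10, 1071→3
Rank sum = 8 + 11 + 2 + 9 + 10 + 3 = 43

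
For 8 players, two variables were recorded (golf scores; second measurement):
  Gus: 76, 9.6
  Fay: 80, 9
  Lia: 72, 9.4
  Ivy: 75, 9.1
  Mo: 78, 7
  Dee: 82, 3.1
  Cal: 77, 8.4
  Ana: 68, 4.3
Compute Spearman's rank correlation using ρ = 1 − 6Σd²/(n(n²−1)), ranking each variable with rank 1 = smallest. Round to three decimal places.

Ranks of variable 1: 4, 7, 2, 3, 6, 8, 5, 1
Ranks of variable 2: 8, 5, 7, 6, 3, 1, 4, 2
d = r₁ − r₂: -4, 2, -5, -3, 3, 7, 1, -1
d²: 16, 4, 25, 9, 9, 49, 1, 1; Σd² = 114
ρ = 1 − 6·114/(8·63) = 1 − 684/504 = -0.357

-0.357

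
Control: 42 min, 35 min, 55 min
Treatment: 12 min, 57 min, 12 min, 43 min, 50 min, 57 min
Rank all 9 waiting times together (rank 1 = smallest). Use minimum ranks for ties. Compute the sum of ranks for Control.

Sorted (ascending): 12, 12, 35, 42, 43, 50, 55, 57, 57
The 2 values of 12 occupy positions 1–2 → each gets rank 1.
The 2 values of 57 occupy positions 8–9 → each gets rank 8.
Control values → pooled ranks: 42→4, 35→3, 55→7
Rank sum = 4 + 3 + 7 = 14

14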